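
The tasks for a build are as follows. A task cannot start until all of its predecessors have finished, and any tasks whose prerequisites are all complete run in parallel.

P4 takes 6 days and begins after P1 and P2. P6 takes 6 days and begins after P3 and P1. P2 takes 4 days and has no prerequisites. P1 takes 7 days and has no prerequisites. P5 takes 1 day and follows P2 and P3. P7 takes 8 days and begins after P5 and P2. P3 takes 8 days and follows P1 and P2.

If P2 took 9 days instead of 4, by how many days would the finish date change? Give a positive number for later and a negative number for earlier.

2

Baseline: P1→P3→P5→P7 = 7+8+1+8 = 24 → 24 days.
P2 has 3 days of float (longest path through it is 21).
The binding chain switches to P2→P3→P5→P7 = 9+8+1+8 = 26; finish 26 days.
Change in finish: 26 − 24 = +2 days.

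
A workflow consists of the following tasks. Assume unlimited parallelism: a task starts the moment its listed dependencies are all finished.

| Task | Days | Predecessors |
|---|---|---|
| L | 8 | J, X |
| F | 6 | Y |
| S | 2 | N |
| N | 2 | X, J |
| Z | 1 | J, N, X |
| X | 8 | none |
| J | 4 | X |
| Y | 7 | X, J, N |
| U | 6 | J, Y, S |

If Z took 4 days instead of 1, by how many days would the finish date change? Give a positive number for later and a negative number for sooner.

0

Baseline: X→J→N→Y→U = 8+4+2+7+6 = 27 → 27 days.
Z has 12 days of float (longest path through it is 15).
That remains the longest chain; total 27 days.
Change in finish: 27 − 27 = +0 days.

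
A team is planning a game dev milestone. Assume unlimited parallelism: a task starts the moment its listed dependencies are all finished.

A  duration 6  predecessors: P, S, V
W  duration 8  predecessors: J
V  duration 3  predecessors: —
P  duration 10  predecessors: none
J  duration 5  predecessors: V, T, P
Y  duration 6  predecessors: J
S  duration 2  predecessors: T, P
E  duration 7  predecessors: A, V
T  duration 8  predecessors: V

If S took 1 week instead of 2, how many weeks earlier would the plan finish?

Actual critical path: V→T→S→A→E = 3+8+2+6+7 = 26 ⇒ 26 weeks.
S lies on that path, so at 1 week the path becomes 25 weeks.
The critical path is still V→T→S→A→E; finish is now 25 weeks.
Change in finish: 25 − 26 = -1 weeks.

1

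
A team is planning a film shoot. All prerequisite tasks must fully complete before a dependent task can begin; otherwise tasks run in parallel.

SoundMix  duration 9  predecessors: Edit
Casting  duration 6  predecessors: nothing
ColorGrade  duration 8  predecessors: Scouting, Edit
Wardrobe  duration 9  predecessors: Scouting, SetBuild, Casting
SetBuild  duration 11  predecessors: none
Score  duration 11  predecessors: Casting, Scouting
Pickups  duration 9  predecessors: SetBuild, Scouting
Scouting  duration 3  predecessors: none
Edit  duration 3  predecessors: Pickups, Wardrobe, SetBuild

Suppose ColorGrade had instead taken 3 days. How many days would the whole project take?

Actual critical path: SetBuild→Wardrobe→Edit→SoundMix = 11+9+3+9 = 32 ⇒ 32 days.
The longest path through ColorGrade is only 31 days, so ColorGrade has float 1.
The critical path is still SetBuild→Wardrobe→Edit→SoundMix; finish is now 32 days.

32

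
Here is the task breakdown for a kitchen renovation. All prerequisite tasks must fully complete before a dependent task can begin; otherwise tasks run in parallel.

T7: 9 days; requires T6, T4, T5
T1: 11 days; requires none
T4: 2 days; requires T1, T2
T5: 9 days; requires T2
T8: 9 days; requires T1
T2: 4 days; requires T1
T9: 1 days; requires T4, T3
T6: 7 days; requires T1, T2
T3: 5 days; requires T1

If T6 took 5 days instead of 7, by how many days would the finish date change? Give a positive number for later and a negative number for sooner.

Actual critical path: T1→T2→T5→T7 = 11+4+9+9 = 33 ⇒ 33 days.
T6 has 2 days of float (longest path through it is 31).
That remains the longest chain; total 33 days.
Change in finish: 33 − 33 = +0 days.

0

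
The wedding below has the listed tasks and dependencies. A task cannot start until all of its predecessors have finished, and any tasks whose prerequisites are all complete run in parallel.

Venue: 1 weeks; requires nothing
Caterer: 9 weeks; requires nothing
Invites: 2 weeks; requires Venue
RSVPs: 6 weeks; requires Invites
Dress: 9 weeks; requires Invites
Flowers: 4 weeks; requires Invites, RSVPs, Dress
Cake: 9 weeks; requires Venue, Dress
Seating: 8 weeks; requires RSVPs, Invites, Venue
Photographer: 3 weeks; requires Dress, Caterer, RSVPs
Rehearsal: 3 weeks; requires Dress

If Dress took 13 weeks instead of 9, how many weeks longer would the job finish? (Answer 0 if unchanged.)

As given, the longest chain is Venue→Invites→Dress→Cake = 1+2+9+9 = 21, so the finish is 21 weeks.
Dress lies on that path, so at 13 weeks the path becomes 25 weeks.
No other chain overtakes it, so the finish is 25 weeks.
Change in finish: 25 − 21 = +4 weeks.

4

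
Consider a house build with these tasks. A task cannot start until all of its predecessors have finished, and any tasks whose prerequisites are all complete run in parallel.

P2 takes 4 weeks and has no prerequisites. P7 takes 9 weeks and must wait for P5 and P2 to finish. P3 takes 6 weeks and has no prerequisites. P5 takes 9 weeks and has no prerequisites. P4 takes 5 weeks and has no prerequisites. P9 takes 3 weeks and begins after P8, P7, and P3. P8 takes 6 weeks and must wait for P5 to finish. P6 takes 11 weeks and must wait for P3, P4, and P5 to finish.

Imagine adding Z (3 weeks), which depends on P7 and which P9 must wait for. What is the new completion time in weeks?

Originally the project takes 21 weeks.
With Z inserted, P9 now waits for max(P8, P7, P3, Z).
New critical path: P5→P7→Z→P9 = 9+9+3+3 = 24 ⇒ 24 weeks.

24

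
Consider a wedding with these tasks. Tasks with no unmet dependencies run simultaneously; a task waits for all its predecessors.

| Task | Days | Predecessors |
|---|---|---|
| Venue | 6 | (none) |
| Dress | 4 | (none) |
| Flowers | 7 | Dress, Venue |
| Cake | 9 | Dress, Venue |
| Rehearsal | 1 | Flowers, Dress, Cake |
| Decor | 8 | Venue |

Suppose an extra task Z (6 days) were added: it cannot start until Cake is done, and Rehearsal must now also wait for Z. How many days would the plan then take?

Originally the plan takes 16 days.
With Z inserted, Rehearsal now waits for max(Flowers, Dress, Cake, Z).
New critical path: Venue→Cake→Z→Rehearsal = 6+9+6+1 = 22 ⇒ 22 days.

22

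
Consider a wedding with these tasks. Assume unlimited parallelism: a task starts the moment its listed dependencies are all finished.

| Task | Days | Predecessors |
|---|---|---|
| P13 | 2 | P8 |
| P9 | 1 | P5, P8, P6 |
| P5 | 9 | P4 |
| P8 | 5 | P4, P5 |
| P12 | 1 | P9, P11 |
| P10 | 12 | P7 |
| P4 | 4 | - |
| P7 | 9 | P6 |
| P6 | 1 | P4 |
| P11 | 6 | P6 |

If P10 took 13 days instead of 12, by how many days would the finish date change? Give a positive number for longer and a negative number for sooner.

Critical path before the change: P4→P6→P7→P10 = 4+1+9+12 = 26 giving 26 days.
P10 is on the critical path; changing it to 13 makes that path 27 days.
No other chain overtakes it, so the finish is 27 days.
Change in finish: 27 − 26 = +1 days.

1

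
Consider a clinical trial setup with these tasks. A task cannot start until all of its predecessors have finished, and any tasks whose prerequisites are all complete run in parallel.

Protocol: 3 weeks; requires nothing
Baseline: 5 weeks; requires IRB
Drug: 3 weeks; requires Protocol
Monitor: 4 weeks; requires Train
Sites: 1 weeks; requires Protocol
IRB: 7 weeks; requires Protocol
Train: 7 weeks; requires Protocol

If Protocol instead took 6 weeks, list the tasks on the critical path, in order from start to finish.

Protocol, IRB, Baseline

Baseline: Protocol→IRB→Baseline = 3+7+5 = 15 → 15 weeks.
Since Protocol is critical, the +3 change carries straight to that chain (now 18 weeks).
The critical path is still Protocol→IRB→Baseline; finish is now 18 weeks.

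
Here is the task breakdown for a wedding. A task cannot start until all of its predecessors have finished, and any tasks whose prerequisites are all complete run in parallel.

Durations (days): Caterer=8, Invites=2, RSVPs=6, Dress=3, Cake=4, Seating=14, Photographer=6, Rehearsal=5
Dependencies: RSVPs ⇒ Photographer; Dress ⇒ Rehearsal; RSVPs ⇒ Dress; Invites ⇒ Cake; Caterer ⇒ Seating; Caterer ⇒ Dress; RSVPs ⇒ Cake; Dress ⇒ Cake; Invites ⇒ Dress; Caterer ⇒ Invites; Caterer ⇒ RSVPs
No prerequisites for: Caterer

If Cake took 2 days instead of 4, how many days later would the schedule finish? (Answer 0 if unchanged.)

Baseline: Caterer→RSVPs→Dress→Rehearsal = 8+6+3+5 = 22 → 22 days.
Cake has 1 day of float (longest path through it is 21).
The critical path is still Caterer→RSVPs→Dress→Rehearsal; finish is now 22 days.
Change in finish: 22 − 22 = +0 days.

0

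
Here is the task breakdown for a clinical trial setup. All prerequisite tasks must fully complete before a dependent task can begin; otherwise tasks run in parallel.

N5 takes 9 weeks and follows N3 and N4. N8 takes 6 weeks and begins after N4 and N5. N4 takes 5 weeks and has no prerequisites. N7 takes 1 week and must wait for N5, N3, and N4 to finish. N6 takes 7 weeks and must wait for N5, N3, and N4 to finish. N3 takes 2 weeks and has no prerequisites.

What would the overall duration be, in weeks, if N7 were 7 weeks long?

Baseline: N4→N5→N6 = 5+9+7 = 21 → 21 weeks.
The longest path through N7 is only 15 weeks, so N7 has float 6.
That remains the longest chain; total 21 weeks.

21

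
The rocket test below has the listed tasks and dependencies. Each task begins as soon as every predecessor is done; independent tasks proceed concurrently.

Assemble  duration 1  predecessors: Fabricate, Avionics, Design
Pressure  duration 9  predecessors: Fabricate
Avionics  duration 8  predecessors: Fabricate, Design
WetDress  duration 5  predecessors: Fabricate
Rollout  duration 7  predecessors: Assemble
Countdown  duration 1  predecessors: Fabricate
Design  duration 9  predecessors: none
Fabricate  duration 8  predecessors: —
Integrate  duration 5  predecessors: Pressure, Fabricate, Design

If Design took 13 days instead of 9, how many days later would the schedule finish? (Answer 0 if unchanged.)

4

Critical path before the change: Design→Avionics→Assemble→Rollout = 9+8+1+7 = 25 giving 25 days.
Design lies on that path, so at 13 days the path becomes 29 days.
The critical path is still Design→Avionics→Assemble→Rollout; finish is now 29 days.
Change in finish: 29 − 25 = +4 days.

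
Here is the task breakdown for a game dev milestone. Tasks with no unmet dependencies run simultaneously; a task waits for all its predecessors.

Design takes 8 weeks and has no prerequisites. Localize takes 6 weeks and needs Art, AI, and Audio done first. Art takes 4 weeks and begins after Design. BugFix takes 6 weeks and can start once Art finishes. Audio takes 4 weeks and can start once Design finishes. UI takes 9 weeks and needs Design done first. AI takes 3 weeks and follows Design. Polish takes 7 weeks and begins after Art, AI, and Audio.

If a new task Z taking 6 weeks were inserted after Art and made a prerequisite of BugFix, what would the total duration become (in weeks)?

Originally the job takes 19 weeks.
With Z inserted, BugFix now waits for max(Art, Z).
New critical path: Design→Art→Z→BugFix = 8+4+6+6 = 24 ⇒ 24 weeks.

24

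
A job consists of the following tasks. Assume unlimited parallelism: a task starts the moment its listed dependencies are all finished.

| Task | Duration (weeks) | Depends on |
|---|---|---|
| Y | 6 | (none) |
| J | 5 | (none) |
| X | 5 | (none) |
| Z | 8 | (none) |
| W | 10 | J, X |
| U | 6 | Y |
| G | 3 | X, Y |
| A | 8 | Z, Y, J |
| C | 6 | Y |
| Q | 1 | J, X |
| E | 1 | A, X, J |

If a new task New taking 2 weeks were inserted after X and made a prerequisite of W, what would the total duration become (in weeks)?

Originally the project takes 17 weeks.
With New inserted, W now waits for max(J, X, New).
New critical path: X→New→W = 5+2+10 = 17 ⇒ 17 weeks.

17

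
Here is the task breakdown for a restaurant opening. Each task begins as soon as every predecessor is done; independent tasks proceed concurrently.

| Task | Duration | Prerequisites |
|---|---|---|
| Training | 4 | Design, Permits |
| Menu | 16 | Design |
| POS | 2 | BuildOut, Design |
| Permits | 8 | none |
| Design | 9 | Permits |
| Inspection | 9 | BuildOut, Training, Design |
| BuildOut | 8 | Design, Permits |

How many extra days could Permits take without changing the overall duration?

Critical path: Permits→Design→BuildOut→Inspection = 8+9+8+9 = 34, so the finish is 34 days.
The longest chain containing Permits totals 34 days.
Slack of Permits = 0 − 0 = 0 days.

0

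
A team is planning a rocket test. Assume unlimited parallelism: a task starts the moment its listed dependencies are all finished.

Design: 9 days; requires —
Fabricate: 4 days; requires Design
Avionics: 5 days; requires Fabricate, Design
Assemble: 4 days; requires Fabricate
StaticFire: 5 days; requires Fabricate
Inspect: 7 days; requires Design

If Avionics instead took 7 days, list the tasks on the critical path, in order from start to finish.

Actual critical path: Design→Fabricate→Avionics = 9+4+5 = 18 ⇒ 18 days.
Avionics lies on that path, so at 7 days the path becomes 20 days.
No other chain overtakes it, so the finish is 20 days.

Design, Fabricate, Avionics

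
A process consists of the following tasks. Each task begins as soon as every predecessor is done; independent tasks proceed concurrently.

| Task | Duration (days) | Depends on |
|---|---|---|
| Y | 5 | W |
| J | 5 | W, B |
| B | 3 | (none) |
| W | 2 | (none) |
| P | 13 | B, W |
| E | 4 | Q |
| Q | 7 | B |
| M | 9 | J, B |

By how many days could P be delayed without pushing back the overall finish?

The longest chain is B→J→M = 3+5+9 = 17; overall finish 17 days.
The longest chain containing P totals 16 days.
Slack of P = 4 − 3 = 1 day.

1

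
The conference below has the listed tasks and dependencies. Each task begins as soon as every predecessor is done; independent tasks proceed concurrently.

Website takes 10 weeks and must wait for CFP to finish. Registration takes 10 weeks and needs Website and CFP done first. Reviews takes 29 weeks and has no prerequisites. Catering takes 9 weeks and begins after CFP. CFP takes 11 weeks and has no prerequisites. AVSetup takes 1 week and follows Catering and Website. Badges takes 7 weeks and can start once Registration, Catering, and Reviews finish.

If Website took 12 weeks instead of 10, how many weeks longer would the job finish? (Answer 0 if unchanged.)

2

Actual critical path: CFP→Website→Registration→Badges = 11+10+10+7 = 38 ⇒ 38 weeks.
Website lies on that path, so at 12 weeks the path becomes 40 weeks.
No other chain overtakes it, so the finish is 40 weeks.
Change in finish: 40 − 38 = +2 weeks.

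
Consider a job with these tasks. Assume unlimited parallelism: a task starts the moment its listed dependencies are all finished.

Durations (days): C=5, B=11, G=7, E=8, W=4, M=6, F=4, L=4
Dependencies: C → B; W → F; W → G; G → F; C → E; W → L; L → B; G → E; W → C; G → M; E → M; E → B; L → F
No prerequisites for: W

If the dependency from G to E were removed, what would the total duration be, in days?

With the dependency in place, W→G→E→B = 4+7+8+11 = 30 sets the finish at 30 days.
Without G→E, E's earliest start moves from 11 to 9.
After: W→C→E→B = 4+5+8+11 = 28 → 28 days.

28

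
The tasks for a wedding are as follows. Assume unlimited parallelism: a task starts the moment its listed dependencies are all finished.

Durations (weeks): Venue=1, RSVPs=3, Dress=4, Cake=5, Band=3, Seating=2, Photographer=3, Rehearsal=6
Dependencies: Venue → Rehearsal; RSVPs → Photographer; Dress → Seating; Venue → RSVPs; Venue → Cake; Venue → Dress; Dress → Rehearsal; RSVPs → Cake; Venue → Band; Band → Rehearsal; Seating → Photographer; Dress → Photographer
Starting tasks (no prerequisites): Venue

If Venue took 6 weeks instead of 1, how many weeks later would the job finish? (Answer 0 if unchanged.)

5

The binding path is Venue→Dress→Rehearsal = 1+4+6 = 11; finish at 11 weeks.
Venue lies on that path, so at 6 weeks the path becomes 16 weeks.
No other chain overtakes it, so the finish is 16 weeks.
Change in finish: 16 − 11 = +5 weeks.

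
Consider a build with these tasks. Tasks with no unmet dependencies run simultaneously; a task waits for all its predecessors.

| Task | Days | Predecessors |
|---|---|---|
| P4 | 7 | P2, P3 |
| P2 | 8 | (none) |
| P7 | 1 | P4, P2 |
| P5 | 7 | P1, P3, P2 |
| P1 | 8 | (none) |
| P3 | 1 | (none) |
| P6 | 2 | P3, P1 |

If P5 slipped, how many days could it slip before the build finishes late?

1

P2→P4→P7 = 8+7+1 = 16 sets the makespan at 16 days.
P5 finishes as early as 15 and must finish by 16.
So P5 can slip 16 − 15 = 1 day.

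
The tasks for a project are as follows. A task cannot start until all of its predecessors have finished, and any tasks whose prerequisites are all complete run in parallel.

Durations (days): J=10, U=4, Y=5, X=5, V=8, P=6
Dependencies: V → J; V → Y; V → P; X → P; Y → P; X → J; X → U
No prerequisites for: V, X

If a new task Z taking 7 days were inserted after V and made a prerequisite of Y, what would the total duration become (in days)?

26

Originally the schedule takes 19 days.
With Z inserted, Y now waits for max(V, Z).
New critical path: V→Z→Y→P = 8+7+5+6 = 26 ⇒ 26 days.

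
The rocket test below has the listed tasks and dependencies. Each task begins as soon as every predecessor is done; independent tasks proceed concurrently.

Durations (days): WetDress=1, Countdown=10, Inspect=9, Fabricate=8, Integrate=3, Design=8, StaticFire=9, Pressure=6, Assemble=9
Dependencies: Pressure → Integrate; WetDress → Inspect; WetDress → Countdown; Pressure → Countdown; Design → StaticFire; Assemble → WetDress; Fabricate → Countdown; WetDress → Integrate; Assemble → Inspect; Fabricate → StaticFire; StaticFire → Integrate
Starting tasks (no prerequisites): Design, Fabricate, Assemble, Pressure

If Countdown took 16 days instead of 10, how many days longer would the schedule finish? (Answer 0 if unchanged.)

6

Actual critical path: Assemble→WetDress→Countdown = 9+1+10 = 20 ⇒ 20 days.
Countdown is on the critical path; changing it to 16 makes that path 26 days.
That remains the longest chain; total 26 days.
Change in finish: 26 − 20 = +6 days.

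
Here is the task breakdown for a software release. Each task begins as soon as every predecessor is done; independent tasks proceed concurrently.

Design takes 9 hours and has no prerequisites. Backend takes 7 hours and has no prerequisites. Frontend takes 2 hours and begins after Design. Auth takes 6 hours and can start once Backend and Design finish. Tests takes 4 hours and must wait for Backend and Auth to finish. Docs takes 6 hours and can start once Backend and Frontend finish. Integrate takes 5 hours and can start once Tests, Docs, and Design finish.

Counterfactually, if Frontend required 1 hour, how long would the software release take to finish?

24

As given, the longest chain is Design→Auth→Tests→Integrate = 9+6+4+5 = 24, so the finish is 24 hours.
Frontend is off the critical path — its longest chain is 22 hours, giving 2 of slack.
That remains the longest chain; total 24 hours.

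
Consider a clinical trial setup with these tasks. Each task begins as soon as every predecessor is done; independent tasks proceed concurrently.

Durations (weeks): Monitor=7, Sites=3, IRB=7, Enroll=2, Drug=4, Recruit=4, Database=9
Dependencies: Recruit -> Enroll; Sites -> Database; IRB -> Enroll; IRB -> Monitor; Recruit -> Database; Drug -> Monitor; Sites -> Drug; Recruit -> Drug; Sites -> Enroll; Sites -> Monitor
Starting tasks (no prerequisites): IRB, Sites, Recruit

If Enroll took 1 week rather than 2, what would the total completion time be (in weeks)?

15

Critical path before the change: Recruit→Drug→Monitor = 4+4+7 = 15 giving 15 weeks.
Enroll is off the critical path — its longest chain is 9 weeks, giving 6 of slack.
No other chain overtakes it, so the finish is 15 weeks.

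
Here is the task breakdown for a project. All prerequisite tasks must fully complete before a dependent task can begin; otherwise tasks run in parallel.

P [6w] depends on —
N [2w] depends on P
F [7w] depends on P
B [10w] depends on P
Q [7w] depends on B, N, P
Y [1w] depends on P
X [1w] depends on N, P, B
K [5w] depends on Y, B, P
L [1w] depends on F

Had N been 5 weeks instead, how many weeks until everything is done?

23

Critical path before the change: P→B→Q = 6+10+7 = 23 giving 23 weeks.
N has 8 weeks of float (longest path through it is 15).
That remains the longest chain; total 23 weeks.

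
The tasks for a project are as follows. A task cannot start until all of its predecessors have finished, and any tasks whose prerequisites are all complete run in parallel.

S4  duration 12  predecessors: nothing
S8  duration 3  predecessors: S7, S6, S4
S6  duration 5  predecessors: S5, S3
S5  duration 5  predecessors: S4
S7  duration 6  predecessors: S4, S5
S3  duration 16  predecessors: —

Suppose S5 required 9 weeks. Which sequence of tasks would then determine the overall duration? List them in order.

Baseline: S4→S5→S7→S8 = 12+5+6+3 = 26 → 26 weeks.
S5 is on the critical path; changing it to 9 makes that path 30 weeks.
That remains the longest chain; total 30 weeks.

S4, S5, S7, S8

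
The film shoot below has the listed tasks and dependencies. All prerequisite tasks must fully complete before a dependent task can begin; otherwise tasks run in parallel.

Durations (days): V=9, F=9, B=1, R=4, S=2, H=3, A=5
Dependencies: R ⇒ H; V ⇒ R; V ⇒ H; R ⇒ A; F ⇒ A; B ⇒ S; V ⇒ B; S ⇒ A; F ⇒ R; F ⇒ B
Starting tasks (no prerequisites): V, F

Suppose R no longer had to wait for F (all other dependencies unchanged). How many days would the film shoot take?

18

With the dependency in place, V→R→A = 9+4+5 = 18 sets the finish at 18 days.
Dropping F→R doesn't change R's earliest start (9); another predecessor still binds.
After: V→R→A = 9+4+5 = 18 → 18 days.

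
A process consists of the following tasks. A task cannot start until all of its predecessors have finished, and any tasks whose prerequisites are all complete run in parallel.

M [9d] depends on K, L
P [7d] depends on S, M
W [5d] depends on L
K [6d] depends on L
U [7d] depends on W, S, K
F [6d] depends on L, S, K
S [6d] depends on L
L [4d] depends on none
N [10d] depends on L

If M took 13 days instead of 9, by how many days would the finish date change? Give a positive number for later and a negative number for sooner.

The binding path is L→K→M→P = 4+6+9+7 = 26; finish at 26 days.
Since M is critical, the +4 change carries straight to that chain (now 30 days).
No other chain overtakes it, so the finish is 30 days.
Change in finish: 30 − 26 = +4 days.

4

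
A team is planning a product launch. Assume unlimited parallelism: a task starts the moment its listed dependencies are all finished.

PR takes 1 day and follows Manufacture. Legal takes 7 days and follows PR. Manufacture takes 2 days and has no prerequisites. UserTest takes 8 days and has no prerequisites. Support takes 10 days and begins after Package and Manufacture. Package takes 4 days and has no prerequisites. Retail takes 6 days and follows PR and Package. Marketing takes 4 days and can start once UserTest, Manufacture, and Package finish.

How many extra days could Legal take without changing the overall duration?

Package→Support = 4+10 = 14 sets the makespan at 14 days.
Longest path through Legal: 10 days (earliest finish 10, latest finish 14).
Slack of Legal = 7 − 3 = 4 days.

4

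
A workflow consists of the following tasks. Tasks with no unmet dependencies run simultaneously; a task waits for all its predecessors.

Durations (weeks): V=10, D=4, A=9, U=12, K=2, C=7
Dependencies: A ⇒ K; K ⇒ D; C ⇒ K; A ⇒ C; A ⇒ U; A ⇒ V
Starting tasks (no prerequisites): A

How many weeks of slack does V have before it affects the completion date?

The longest chain is A→C→K→D = 9+7+2+4 = 22; overall finish 22 weeks.
The longest chain containing V totals 19 weeks.
Float = 22 − 19 = 3.

3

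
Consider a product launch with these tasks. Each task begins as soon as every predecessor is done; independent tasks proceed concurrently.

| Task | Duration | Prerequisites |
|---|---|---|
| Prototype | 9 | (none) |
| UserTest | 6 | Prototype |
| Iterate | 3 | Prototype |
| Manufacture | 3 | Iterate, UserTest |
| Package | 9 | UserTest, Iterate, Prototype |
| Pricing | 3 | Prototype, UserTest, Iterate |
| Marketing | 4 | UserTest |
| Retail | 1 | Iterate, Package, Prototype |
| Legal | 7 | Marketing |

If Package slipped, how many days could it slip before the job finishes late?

1

The longest chain is Prototype→UserTest→Marketing→Legal = 9+6+4+7 = 26; overall finish 26 days.
Package finishes as early as 24 and must finish by 25.
So Package can slip 25 − 24 = 1 day.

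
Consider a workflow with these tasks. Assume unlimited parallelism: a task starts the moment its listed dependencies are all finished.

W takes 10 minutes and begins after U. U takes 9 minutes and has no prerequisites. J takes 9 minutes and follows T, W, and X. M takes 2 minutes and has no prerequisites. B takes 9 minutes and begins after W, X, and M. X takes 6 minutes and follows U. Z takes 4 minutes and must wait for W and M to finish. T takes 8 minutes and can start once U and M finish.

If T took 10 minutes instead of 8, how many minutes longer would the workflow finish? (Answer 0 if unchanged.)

Actual critical path: U→W→B = 9+10+9 = 28 ⇒ 28 minutes.
T is off the critical path — its longest chain is 26 minutes, giving 2 of slack.
The binding chain switches to U→T→J = 9+10+9 = 28; finish 28 minutes.
Change in finish: 28 − 28 = +0 minutes.

0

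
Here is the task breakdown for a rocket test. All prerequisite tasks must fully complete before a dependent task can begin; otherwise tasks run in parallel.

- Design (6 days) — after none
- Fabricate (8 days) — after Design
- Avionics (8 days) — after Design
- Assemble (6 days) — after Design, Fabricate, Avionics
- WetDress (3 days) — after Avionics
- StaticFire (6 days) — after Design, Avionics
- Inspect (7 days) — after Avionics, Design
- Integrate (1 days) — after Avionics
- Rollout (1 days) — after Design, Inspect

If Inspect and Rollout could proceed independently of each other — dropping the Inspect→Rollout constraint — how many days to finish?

With the dependency in place, Design→Avionics→Inspect→Rollout = 6+8+7+1 = 22 sets the finish at 22 days.
Without Inspect→Rollout, Rollout's earliest start moves from 21 to 6.
The longest chain is now Design→Avionics→Inspect = 6+8+7 = 21, so the project takes 21 days.

21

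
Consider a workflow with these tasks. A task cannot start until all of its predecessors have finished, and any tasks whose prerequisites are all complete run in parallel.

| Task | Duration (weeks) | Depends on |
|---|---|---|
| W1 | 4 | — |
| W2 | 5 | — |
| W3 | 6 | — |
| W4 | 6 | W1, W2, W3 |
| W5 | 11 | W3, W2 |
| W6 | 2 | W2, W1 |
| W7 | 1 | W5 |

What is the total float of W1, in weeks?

8

W3→W5→W7 = 6+11+1 = 18 sets the makespan at 18 weeks.
The longest chain containing W1 totals 10 weeks.
Slack of W1 = 8 − 0 = 8 weeks.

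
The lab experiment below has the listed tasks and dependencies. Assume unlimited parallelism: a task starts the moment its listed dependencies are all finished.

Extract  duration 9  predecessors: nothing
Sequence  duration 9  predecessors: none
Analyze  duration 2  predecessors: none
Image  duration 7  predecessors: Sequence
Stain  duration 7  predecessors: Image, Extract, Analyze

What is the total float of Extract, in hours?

Critical path: Sequence→Image→Stain = 9+7+7 = 23, so the finish is 23 hours.
The longest chain containing Extract totals 16 hours.
Float = 23 − 16 = 7.

7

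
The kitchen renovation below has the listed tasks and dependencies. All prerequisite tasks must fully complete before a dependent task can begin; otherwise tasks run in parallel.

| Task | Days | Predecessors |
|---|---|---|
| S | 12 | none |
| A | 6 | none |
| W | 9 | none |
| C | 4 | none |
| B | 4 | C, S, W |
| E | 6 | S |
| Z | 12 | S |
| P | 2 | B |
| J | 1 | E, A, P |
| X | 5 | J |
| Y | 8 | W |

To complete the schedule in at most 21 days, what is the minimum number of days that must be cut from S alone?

Current finish: 24 days; target: 21.
S is on every critical path, so each day cut from S cuts the finish by one (this holds down to a finish of 21).
Need 24 − 21 = 3 days off S → S becomes 9 days, finish becomes 21.

3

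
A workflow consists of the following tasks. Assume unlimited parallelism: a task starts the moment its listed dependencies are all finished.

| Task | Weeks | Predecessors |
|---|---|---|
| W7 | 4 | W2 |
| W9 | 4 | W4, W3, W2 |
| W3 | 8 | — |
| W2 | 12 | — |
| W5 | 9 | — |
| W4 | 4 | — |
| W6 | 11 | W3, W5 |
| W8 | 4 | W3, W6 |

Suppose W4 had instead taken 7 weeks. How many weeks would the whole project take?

The binding path is W5→W6→W8 = 9+11+4 = 24; finish at 24 weeks.
W4 is off the critical path — its longest chain is 8 weeks, giving 16 of slack.
The critical path is still W5→W6→W8; finish is now 24 weeks.

24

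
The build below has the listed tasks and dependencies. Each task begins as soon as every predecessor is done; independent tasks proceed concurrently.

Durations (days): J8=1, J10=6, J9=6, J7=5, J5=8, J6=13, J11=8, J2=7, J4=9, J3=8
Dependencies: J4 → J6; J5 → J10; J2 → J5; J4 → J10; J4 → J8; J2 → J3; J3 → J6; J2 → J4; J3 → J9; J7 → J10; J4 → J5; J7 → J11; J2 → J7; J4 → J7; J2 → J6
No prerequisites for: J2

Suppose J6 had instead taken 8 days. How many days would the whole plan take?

Baseline: J2→J4→J5→J10 = 7+9+8+6 = 30 → 30 days.
The longest path through J6 is only 29 days, so J6 has float 1.
That remains the longest chain; total 30 days.

30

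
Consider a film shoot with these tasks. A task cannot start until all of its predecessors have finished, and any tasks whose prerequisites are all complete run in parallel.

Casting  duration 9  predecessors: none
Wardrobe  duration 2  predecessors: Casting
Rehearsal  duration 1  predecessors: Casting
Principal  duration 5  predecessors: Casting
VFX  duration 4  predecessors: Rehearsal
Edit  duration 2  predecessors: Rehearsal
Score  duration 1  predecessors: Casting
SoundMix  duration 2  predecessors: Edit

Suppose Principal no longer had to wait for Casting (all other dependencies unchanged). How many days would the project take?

14

Before: longest chain Casting→Rehearsal→VFX = 9+1+4 = 14, finish 14.
Without Casting→Principal, Principal's earliest start moves from 9 to 0.
After: Casting→Rehearsal→VFX = 9+1+4 = 14 → 14 days.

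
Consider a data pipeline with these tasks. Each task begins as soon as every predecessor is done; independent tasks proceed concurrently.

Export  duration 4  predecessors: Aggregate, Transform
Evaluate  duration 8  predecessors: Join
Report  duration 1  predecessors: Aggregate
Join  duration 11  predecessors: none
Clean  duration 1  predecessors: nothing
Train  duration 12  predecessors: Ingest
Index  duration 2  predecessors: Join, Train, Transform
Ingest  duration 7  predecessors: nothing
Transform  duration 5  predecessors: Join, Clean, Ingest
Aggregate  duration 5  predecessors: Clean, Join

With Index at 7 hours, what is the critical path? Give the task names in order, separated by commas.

Baseline: Ingest→Train→Index = 7+12+2 = 21 → 21 hours.
Index is on the critical path; changing it to 7 makes that path 26 hours.
No other chain overtakes it, so the finish is 26 hours.

Ingest, Train, Index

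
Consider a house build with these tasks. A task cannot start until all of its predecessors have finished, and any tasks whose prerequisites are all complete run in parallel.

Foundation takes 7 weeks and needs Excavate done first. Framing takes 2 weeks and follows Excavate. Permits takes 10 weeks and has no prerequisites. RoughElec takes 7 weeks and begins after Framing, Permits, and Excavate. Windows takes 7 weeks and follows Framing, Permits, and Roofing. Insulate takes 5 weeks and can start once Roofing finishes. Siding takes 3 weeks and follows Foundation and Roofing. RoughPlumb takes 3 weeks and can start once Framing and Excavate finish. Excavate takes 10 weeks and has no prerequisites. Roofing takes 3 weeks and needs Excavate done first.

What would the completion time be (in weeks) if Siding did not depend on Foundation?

Original critical path: Excavate→Foundation→Siding = 10+7+3 = 20 ⇒ 20 weeks.
Without Foundation→Siding, Siding's earliest start moves from 17 to 13.
New critical path: Excavate→Roofing→Windows = 10+3+7 = 20 ⇒ 20 weeks.

20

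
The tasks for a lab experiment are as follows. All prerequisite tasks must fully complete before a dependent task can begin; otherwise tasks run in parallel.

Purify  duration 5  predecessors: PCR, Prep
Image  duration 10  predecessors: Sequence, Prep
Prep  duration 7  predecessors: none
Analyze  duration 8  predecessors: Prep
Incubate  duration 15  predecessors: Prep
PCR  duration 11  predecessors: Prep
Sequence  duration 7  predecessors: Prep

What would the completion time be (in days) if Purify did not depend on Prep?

Original critical path: Prep→Sequence→Image = 7+7+10 = 24 ⇒ 24 days.
Dropping Prep→Purify doesn't change Purify's earliest start (18); another predecessor still binds.
After: Prep→Sequence→Image = 7+7+10 = 24 → 24 days.

24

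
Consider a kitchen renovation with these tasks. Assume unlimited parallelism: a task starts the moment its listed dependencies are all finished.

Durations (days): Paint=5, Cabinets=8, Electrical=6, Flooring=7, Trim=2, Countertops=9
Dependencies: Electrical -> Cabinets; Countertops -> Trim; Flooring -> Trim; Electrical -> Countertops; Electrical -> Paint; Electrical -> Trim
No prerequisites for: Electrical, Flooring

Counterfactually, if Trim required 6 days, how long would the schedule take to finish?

As given, the longest chain is Electrical→Countertops→Trim = 6+9+2 = 17, so the finish is 17 days.
Trim is on the critical path; changing it to 6 makes that path 21 days.
No other chain overtakes it, so the finish is 21 days.

21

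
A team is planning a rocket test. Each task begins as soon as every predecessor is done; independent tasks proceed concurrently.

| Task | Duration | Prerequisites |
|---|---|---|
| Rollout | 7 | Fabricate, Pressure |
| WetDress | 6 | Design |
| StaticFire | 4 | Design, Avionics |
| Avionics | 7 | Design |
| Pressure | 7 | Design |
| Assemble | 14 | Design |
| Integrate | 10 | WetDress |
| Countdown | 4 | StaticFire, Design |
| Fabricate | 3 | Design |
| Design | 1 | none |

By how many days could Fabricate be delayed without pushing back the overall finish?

6

Design→WetDress→Integrate = 1+6+10 = 17 sets the makespan at 17 days.
Longest path through Fabricate: 11 days (earliest finish 4, latest finish 10).
Slack of Fabricate = 7 − 1 = 6 days.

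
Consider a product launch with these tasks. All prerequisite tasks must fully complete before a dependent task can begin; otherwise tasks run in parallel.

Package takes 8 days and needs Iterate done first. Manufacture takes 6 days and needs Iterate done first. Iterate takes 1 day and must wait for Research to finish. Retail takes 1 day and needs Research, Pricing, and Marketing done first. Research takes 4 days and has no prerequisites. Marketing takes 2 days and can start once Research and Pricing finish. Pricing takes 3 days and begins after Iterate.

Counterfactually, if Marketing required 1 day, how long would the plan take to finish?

13

Critical path before the change: Research→Iterate→Package = 4+1+8 = 13 giving 13 days.
The longest path through Marketing is only 11 days, so Marketing has float 2.
No other chain overtakes it, so the finish is 13 days.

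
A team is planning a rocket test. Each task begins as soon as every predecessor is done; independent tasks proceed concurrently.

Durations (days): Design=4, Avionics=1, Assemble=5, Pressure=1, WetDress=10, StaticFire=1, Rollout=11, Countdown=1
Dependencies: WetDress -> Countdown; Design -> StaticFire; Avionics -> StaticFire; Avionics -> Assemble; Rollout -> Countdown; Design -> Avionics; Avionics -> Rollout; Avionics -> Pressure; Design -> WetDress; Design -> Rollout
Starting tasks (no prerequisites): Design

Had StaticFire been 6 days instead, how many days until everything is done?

17

Baseline: Design→Avionics→Rollout→Countdown = 4+1+11+1 = 17 → 17 days.
The longest path through StaticFire is only 6 days, so StaticFire has float 11.
The critical path is still Design→Avionics→Rollout→Countdown; finish is now 17 days.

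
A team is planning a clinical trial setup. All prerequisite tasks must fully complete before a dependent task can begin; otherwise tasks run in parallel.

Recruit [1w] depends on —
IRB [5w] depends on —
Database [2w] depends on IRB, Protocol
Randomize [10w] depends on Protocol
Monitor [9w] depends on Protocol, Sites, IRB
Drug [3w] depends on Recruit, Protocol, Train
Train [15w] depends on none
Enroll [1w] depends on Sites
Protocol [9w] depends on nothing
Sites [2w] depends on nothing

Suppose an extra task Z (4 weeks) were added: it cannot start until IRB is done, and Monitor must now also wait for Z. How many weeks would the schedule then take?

19

Originally the schedule takes 19 weeks.
With Z inserted, Monitor now waits for max(Protocol, Sites, IRB, Z).
New critical path: Protocol→Randomize = 9+10 = 19 ⇒ 19 weeks.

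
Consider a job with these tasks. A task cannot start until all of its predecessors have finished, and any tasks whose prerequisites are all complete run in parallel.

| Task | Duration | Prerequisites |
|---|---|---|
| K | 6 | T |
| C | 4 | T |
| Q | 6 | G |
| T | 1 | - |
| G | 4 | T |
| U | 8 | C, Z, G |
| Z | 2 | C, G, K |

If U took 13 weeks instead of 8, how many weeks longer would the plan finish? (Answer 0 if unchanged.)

5

The binding path is T→K→Z→U = 1+6+2+8 = 17; finish at 17 weeks.
U lies on that path, so at 13 weeks the path becomes 22 weeks.
That remains the longest chain; total 22 weeks.
Change in finish: 22 − 17 = +5 weeks.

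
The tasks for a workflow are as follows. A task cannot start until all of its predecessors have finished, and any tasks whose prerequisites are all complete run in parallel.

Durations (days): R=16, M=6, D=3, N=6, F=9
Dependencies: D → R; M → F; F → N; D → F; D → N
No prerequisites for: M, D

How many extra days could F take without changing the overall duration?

The longest chain is M→F→N = 6+9+6 = 21; overall finish 21 days.
F finishes as early as 15 and must finish by 15.
Slack of F = 6 − 6 = 0 days.

0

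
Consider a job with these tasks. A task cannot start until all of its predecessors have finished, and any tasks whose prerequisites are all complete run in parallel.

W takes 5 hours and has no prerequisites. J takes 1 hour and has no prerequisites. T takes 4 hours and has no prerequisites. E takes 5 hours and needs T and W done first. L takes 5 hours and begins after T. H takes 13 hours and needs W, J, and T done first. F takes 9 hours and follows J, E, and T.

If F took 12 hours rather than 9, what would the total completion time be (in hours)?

As given, the longest chain is W→E→F = 5+5+9 = 19, so the finish is 19 hours.
F lies on that path, so at 12 hours the path becomes 22 hours.
No other chain overtakes it, so the finish is 22 hours.

22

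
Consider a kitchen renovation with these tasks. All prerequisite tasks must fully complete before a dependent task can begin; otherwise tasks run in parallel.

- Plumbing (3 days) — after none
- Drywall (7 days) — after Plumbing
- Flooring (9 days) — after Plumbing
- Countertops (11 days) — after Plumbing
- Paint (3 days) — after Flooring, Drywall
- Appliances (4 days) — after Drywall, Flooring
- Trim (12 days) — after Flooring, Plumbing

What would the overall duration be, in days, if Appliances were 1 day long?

Baseline: Plumbing→Flooring→Trim = 3+9+12 = 24 → 24 days.
Appliances has 8 days of float (longest path through it is 16).
That remains the longest chain; total 24 days.

24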